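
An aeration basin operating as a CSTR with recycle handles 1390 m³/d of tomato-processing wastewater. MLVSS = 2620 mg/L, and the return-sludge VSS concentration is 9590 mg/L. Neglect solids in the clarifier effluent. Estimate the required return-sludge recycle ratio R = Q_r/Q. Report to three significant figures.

Mass balance around the secondary clarifier (neglecting effluent solids): R = X / (X_r − X) = 2620 / (9590 − 2620) = 0.3759.

R ≈ 0.376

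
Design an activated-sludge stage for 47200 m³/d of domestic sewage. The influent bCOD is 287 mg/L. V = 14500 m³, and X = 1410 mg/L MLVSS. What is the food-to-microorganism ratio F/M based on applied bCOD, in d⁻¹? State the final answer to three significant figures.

F/M ≈ 0.663 d⁻¹

F/M = Q·S₀ / (V·X) = 47200 × 287 / (14500 × 1410) = 0.6626 g bCOD·(g VSS·d)⁻¹.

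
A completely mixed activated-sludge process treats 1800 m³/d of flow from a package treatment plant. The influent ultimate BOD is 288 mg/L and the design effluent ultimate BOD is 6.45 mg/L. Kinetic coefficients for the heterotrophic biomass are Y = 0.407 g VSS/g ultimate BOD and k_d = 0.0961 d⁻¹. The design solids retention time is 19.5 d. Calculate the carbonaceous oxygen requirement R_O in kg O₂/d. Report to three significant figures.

The observed yield is Y_obs = Y/(1 + k_d·θ_c) = 0.407 / (1 + 0.0961 × 19.5) = 0.407 / 2.874 = 0.1416 g VSS per g ultimate BOD removed.
Q·(S₀ − S) = 1800 × (288 − 6.45) × 10⁻³ = 506.8 kg/d removed.
P_X = Y_obs·Q·(S₀ − S) = 0.1416 × 506.8 = 71.77 kg VSS/d.
R_O = Q·(S₀ − S) − 1.42·P_X = 506.8 − 1.42 × 71.77 = 404.9 kg O₂/d.

R_O ≈ 405 kg O₂/d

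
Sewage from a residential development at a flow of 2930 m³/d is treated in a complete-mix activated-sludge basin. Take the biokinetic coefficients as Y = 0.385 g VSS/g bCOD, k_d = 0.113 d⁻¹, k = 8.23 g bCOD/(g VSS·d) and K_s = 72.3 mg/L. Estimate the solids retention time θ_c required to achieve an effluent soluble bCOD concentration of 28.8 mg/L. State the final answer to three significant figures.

From 1/θ_c = Y·k·S/(K_s + S) − k_d: Y·k·S/(K_s+S) = 0.385 × 8.23 × 28.8 / (72.3 + 28.8) = 0.9026 d⁻¹.
1/θ_c = 0.9026 − 0.113 = 0.7896 d⁻¹, so θ_c = 1.266 d.

θ_c ≈ 1.27 d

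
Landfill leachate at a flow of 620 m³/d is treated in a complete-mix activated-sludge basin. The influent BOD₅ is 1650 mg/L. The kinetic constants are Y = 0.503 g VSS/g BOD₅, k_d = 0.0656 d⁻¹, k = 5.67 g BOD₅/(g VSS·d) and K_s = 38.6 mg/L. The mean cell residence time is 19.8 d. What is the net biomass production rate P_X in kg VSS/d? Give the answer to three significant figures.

For a completely mixed reactor with recycle the Lawrence–McCarty relation gives S = K_s·(1 + k_d·θ_c) / [θ_c·(Y·k − k_d) − 1] = 38.6 × (1 + 0.0656 × 19.8) / [19.8 × (0.503 × 5.67 − 0.0656) − 1] = 88.74 / 54.17 = 1.638 mg/L.
Y_obs = Y / (1 + k_d θ_c) = 0.503 / (1 + 0.0656 × 19.8) = 0.503 / 2.299 = 0.2188.
Mass of BOD₅ removed per day: Q(S₀ − S) = 620 × 1648 g/m³ = 1022 kg/d.
Biomass produced: P_X = Y_obs·Q·ΔS = 0.2188 × 1022 ≈ 223.6 kg VSS/d.

P_X ≈ 224 kg VSS/d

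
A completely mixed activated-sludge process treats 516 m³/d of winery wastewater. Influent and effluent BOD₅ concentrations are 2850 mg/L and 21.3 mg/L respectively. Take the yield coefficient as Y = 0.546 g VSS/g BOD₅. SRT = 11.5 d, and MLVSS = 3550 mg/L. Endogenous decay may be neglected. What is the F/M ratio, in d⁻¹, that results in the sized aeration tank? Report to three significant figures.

F/M ≈ 0.160 d⁻¹

V·X = Y·Q·ΔS·θ_c gives V = 0.546 × 516 × (2850 − 21.3) × 11.5 / 3550 = 2582 m³.
F/M = applied load / biomass = Q·S₀/(V·X) = 516 × 2850 / (2582 × 3550) = 0.1605 d⁻¹.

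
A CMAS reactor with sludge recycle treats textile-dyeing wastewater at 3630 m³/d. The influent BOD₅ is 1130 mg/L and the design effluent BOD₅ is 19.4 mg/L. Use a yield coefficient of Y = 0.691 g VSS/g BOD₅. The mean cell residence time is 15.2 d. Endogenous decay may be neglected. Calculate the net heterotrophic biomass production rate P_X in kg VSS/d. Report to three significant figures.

Since k_d ≈ 0, Y_obs = Y = 0.691 g VSS/g BOD₅.
Mass of BOD₅ removed per day: Q(S₀ − S) = 3630 × 1111 g/m³ = 4031 kg/d.
Net biomass production P_X = Y_obs × Q·(S₀ − S) = 0.6910 × 4031 = 2786 kg VSS/d.

P_X ≈ 2790 kg VSS/d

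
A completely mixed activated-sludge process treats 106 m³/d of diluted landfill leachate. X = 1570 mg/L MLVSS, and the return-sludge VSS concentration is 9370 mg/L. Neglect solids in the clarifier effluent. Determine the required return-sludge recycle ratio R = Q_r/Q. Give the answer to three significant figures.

R = Q_r/Q = X/(X_r − X) = 1570 / (9370 − 1570) = 0.2013.

R ≈ 0.201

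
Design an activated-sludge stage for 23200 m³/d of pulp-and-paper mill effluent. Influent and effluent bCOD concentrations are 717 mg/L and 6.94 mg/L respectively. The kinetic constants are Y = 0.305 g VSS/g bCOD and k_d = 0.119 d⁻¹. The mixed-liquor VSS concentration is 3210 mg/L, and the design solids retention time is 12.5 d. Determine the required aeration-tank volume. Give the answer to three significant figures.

V ≈ 7870 m³

Steady-state biomass mass balance: V·X·(1 + k_d·θ_c) = Y·Q·(S₀ − S)·θ_c, so V = 0.305 × 23200 × (717 − 6.94) × 12.5 / [3210 × (1 + 0.119 × 12.5)] = 6.28×10^7 / 7985 = 7865 m³.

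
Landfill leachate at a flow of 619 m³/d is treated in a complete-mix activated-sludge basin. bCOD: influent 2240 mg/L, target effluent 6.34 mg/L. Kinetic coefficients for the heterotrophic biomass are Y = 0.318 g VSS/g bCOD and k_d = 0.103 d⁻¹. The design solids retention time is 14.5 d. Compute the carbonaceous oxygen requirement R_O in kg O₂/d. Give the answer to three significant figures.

The observed yield is Y_obs = Y/(1 + k_d·θ_c) = 0.318 / (1 + 0.103 × 14.5) = 0.318 / 2.494 = 0.1275 g VSS per g bCOD removed.
Substrate removed = Q·(S₀ − S) = 619 m³/d × (2240 − 6.34) g/m³ = 1.38×10^6 g/d = 1383 kg/d.
Net sludge production P_X = 0.1275 × 1383 = 176.3 kg VSS/d.
R_O = Q·(S₀ − S) − 1.42·P_X = 1383 − 1.42 × 176.3 = 1132 kg O₂/d.

R_O ≈ 1130 kg O₂/d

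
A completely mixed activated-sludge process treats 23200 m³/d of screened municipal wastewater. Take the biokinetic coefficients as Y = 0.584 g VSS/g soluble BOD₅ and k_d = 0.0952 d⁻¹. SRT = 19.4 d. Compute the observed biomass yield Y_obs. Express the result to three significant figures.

The observed yield is Y_obs = Y/(1 + k_d·θ_c) = 0.584 / (1 + 0.0952 × 19.4) = 0.584 / 2.847 = 0.2051 g VSS per g soluble BOD₅ removed.

Y_obs ≈ 0.205 g VSS/g soluble BOD₅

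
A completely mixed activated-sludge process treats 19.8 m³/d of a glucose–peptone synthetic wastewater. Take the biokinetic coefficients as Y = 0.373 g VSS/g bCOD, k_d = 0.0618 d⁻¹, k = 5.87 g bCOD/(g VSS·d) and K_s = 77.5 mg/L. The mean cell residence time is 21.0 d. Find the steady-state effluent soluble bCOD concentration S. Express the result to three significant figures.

For a completely mixed reactor with recycle the Lawrence–McCarty relation gives S = K_s·(1 + k_d·θ_c) / [θ_c·(Y·k − k_d) − 1] = 77.5 × (1 + 0.0618 × 21.0) / [21.0 × (0.373 × 5.87 − 0.0618) − 1] = 178.1 / 43.68 = 4.077 mg/L.

S ≈ 4.08 mg/L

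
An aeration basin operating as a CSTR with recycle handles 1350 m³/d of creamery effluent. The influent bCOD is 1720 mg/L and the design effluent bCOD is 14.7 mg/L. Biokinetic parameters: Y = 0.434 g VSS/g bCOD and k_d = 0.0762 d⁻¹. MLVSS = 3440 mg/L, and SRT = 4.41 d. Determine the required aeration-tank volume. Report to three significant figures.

V ≈ 959 m³

From the SRT design equation V = Y Q (S₀−S) θ_c / [X (1 + k_d θ_c)] = 0.434 × 1350 × (1720 − 14.7) × 4.41 / [3440 × (1 + 0.0762 × 4.41)] = 4.41×10^6 / 4596 = 958.7 m³.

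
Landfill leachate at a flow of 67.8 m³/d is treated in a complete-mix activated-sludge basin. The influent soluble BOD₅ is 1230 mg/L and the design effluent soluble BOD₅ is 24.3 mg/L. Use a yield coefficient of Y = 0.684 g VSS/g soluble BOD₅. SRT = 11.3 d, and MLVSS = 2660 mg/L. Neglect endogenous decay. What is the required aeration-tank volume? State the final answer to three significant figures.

V·X = Y·Q·ΔS·θ_c gives V = 0.684 × 67.8 × (1230 − 24.3) × 11.3 / 2660 = 237.5 m³.

V ≈ 238 m³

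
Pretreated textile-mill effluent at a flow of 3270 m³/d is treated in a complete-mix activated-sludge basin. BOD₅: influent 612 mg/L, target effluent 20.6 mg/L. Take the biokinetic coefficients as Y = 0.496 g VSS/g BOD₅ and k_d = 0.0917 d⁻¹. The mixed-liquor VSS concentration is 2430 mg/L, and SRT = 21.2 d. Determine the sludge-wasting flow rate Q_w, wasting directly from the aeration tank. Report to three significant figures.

Rearranging the biomass balance for a CMAS with decay, V = Y·Q·ΔS·θ_c / [X·(1+k_d θ_c)] = 0.496 × 3270 × (612 − 20.6) × 21.2 / [2430 × (1 + 0.0917 × 21.2)] = 2.03×10^7 / 7154 = 2842 m³.
With mixed-liquor wasting, θ_c = V/Q_w, so Q_w = V/θ_c = 2842/21.2 = 134.1 m³/d.

Q_w ≈ 134 m³/d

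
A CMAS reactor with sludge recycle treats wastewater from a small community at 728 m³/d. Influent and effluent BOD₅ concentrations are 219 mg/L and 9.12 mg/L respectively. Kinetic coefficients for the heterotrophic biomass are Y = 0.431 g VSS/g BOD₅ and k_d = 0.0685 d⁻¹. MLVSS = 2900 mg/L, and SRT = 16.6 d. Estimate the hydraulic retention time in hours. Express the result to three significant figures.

Rearranging the biomass balance for a CMAS with decay, V = Y·Q·ΔS·θ_c / [X·(1+k_d θ_c)] = 0.431 × 728 × (219 − 9.12) × 16.6 / [2900 × (1 + 0.0685 × 16.6)] = 1.09×10^6 / 6198 = 176.4 m³.
HRT = V/Q = 176.4 m³ / 728 m³·d⁻¹ = 0.2423 d × 24 = 5.815 h.

τ ≈ 5.81 h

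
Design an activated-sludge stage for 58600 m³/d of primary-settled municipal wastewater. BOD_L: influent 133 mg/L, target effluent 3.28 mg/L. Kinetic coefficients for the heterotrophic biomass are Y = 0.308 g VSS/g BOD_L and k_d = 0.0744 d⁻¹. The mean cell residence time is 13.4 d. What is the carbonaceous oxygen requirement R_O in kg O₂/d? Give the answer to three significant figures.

Correct the yield for decay: Y_obs = Y/(1 + k_d θ_c) = 0.308 / (1 + 0.0744 × 13.4) = 0.308 / 1.997 = 0.1542.
Mass of BOD_L removed per day: Q(S₀ − S) = 58600 × 129.7 g/m³ = 7602 kg/d.
Biomass synthesised: P_X = Y_obs × 7602 = 1172 kg VSS/d.
R_O = Q·ΔS − 1.42 P_X = 7602 − 1665 = 5937 kg O₂/d.

R_O ≈ 5940 kg O₂/d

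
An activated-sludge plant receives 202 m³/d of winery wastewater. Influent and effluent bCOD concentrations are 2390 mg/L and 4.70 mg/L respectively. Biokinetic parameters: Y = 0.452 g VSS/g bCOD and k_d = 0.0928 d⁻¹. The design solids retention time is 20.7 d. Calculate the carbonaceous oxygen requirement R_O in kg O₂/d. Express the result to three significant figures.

R_O ≈ 376 kg O₂/d

Correct the yield for decay: Y_obs = Y/(1 + k_d θ_c) = 0.452 / (1 + 0.0928 × 20.7) = 0.452 / 2.921 = 0.1547.
Mass of bCOD removed per day: Q(S₀ − S) = 202 × 2385 g/m³ = 481.8 kg/d.
Biomass synthesised: P_X = Y_obs × 481.8 = 74.56 kg VSS/d.
R_O = Q·ΔS − 1.42 P_X = 481.8 − 105.9 = 376.0 kg O₂/d.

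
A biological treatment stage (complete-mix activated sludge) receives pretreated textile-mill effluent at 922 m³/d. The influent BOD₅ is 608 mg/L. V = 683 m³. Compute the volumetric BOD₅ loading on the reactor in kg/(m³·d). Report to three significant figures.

L_v = Q S₀ / V = 922 × 608 × 10⁻³ / 683.0 = 0.8208 kg/(m³·d).

L_v ≈ 0.821 kg BOD₅/(m³·d)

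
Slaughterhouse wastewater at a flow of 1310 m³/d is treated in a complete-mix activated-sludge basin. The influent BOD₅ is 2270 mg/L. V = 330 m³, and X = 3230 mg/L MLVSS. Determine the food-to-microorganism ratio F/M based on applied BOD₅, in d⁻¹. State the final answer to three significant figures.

F/M ≈ 2.79 d⁻¹

Food-to-microorganism ratio F/M = Q S₀ / (V X) = 1310 × 2270 / (330.0 × 3230) = 2.790 d⁻¹.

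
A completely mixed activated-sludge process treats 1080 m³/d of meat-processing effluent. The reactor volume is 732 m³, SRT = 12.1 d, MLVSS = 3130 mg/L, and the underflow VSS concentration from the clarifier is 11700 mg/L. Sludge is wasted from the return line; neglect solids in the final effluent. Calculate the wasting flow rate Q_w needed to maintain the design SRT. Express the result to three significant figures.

Q_w ≈ 16.2 m³/d

Q_w = (V·X)/(θ_c X_r) = 732.0 × 3130 / (12.1 × 11700) = 16.18 m³/d.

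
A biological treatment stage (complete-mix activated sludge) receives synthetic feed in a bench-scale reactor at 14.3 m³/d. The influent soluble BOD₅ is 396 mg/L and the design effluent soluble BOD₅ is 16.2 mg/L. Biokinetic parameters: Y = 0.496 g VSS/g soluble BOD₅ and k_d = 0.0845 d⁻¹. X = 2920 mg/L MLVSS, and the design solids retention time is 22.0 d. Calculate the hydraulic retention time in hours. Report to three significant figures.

Steady-state biomass mass balance: V·X·(1 + k_d·θ_c) = Y·Q·(S₀ − S)·θ_c, so V = 0.496 × 14.3 × (396 − 16.2) × 22.0 / [2920 × (1 + 0.0845 × 22.0)] = 5.93×10^4 / 8348 = 7.099 m³.
HRT = V/Q = 7.099 m³ / 14.3 m³·d⁻¹ = 0.4964 d × 24 = 11.91 h.

τ ≈ 11.9 h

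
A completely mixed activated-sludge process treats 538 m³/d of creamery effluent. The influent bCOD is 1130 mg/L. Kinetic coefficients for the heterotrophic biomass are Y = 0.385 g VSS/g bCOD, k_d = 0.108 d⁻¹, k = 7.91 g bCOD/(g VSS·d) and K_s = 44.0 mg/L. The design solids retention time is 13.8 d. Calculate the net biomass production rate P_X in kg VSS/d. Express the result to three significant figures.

Effluent substrate depends only on kinetics and SRT: S = K_s(1 + k_d θ_c) / [θ_c(Yk − k_d) − 1] = 44.0 × (1 + 0.108 × 13.8) / [13.8 × (0.385 × 7.91 − 0.108) − 1] = 109.6 / 39.54 = 2.772 mg/L.
Observed yield with endogenous decay: Y_obs = Y / (1 + k_d·θ_c) = 0.385 / (1 + 0.108 × 13.8) = 0.385 / 2.490 = 0.1546 g VSS/g bCOD.
ΔS = 1130 − 2.77 = 1127 mg/L, so the substrate removal rate is 538 × 1127/1000 = 606.4 kg bCOD/d.
P_X = Y_obs · Q(S₀ − S) = 0.1546 × 606.4 = 93.75 kg VSS/d.

P_X ≈ 93.8 kg VSS/d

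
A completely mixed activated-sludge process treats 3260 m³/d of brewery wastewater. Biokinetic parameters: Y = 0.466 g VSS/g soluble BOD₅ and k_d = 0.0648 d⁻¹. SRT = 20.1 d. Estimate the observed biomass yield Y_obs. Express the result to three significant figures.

Y_obs ≈ 0.202 g VSS/g soluble BOD₅

Y_obs = Y / (1 + k_d θ_c) = 0.466 / (1 + 0.0648 × 20.1) = 0.466 / 2.302 = 0.2024.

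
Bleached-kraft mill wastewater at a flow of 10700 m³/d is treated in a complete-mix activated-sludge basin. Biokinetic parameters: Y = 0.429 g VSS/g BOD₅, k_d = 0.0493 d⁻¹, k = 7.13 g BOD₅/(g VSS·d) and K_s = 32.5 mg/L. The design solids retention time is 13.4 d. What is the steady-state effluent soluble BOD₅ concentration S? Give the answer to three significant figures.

S ≈ 1.37 mg/L

For a completely mixed reactor with recycle the Lawrence–McCarty relation gives S = K_s·(1 + k_d·θ_c) / [θ_c·(Y·k − k_d) − 1] = 32.5 × (1 + 0.0493 × 13.4) / [13.4 × (0.429 × 7.13 − 0.0493) − 1] = 53.97 / 39.33 = 1.372 mg/L.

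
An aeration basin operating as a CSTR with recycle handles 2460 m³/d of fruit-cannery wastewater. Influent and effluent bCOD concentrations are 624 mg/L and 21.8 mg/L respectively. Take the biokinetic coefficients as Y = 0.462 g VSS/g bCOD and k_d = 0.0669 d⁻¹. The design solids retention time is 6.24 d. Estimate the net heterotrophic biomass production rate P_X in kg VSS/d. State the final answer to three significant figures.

The observed yield is Y_obs = Y/(1 + k_d·θ_c) = 0.462 / (1 + 0.0669 × 6.24) = 0.462 / 1.417 = 0.3259 g VSS per g bCOD removed.
Q·(S₀ − S) = 2460 × (624 − 21.8) × 10⁻³ = 1481 kg/d removed.
So the net sludge growth is P_X = 0.3259 × 1481 = 482.8 kg VSS/d.

P_X ≈ 483 kg VSS/d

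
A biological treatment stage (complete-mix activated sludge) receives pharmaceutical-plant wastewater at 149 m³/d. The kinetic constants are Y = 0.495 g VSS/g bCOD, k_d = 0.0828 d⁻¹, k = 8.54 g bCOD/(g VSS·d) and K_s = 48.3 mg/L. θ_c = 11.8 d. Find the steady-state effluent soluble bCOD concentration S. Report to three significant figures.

For a completely mixed reactor with recycle the Lawrence–McCarty relation gives S = K_s·(1 + k_d·θ_c) / [θ_c·(Y·k − k_d) − 1] = 48.3 × (1 + 0.0828 × 11.8) / [11.8 × (0.495 × 8.54 − 0.0828) − 1] = 95.49 / 47.91 = 1.993 mg/L.

S ≈ 1.99 mg/L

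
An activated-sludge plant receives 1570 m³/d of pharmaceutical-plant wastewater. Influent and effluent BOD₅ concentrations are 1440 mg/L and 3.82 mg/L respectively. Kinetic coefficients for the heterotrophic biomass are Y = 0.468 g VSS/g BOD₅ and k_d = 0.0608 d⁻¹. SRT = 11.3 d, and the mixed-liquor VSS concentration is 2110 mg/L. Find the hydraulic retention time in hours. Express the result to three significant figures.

τ ≈ 51.2 h

From the SRT design equation V = Y Q (S₀−S) θ_c / [X (1 + k_d θ_c)] = 0.468 × 1570 × (1440 − 3.82) × 11.3 / [2110 × (1 + 0.0608 × 11.3)] = 1.19×10^7 / 3560 = 3350 m³.
τ = V/Q = 3350/1570 = 2.134 d, or 51.21 h.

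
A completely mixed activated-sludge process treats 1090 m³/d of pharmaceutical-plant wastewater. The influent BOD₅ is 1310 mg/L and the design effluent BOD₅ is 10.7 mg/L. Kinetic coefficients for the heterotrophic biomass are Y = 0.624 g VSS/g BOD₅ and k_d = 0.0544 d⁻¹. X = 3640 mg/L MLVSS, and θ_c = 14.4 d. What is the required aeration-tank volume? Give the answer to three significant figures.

Steady-state biomass mass balance: V·X·(1 + k_d·θ_c) = Y·Q·(S₀ − S)·θ_c, so V = 0.624 × 1090 × (1310 − 10.7) × 14.4 / [3640 × (1 + 0.0544 × 14.4)] = 1.27×10^7 / 6491 = 1960 m³.

V ≈ 1960 m³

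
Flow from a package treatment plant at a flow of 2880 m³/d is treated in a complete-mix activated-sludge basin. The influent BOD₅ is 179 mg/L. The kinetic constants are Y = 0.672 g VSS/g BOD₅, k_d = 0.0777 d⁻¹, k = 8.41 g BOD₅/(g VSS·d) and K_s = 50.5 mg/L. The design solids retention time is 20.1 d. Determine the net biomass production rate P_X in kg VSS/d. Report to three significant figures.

For a completely mixed reactor with recycle the Lawrence–McCarty relation gives S = K_s·(1 + k_d·θ_c) / [θ_c·(Y·k − k_d) − 1] = 50.5 × (1 + 0.0777 × 20.1) / [20.1 × (0.672 × 8.41 − 0.0777) − 1] = 129.4 / 111.0 = 1.165 mg/L.
The observed yield is Y_obs = Y/(1 + k_d·θ_c) = 0.672 / (1 + 0.0777 × 20.1) = 0.672 / 2.562 = 0.2623 g VSS per g BOD₅ removed.
ΔS = 179 − 1.17 = 177.8 mg/L, so the substrate removal rate is 2880 × 177.8/1000 = 512.2 kg BOD₅/d.
Net biomass production P_X = Y_obs × Q·(S₀ − S) = 0.2623 × 512.2 = 134.3 kg VSS/d.

P_X ≈ 134 kg VSS/d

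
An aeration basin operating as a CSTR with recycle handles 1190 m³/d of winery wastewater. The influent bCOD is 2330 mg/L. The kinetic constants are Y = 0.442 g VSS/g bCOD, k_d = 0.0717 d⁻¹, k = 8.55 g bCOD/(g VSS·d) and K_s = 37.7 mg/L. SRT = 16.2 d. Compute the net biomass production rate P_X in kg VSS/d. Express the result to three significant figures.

P_X ≈ 567 kg VSS/d

From the Monod/SRT balance for a CMAS, S = K_s·(1+k_d θ_c)/[θ_c·(Y k − k_d) − 1] = 37.7 × (1 + 0.0717 × 16.2) / [16.2 × (0.442 × 8.55 − 0.0717) − 1] = 81.49 / 59.06 = 1.380 mg/L.
Correct the yield for decay: Y_obs = Y/(1 + k_d θ_c) = 0.442 / (1 + 0.0717 × 16.2) = 0.442 / 2.162 = 0.2045.
Q·(S₀ − S) = 1190 × (2330 − 1.38) × 10⁻³ = 2771 kg/d removed.
Biomass produced: P_X = Y_obs·Q·ΔS = 0.2045 × 2771 ≈ 566.6 kg VSS/d.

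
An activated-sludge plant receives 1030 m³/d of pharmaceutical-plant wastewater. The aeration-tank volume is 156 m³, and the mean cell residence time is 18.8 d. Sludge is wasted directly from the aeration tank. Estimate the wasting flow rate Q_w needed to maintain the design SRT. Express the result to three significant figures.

Q_w ≈ 8.30 m³/d

With mixed-liquor wasting, θ_c = V/Q_w, so Q_w = V/θ_c = 156.0/18.8 = 8.298 m³/d.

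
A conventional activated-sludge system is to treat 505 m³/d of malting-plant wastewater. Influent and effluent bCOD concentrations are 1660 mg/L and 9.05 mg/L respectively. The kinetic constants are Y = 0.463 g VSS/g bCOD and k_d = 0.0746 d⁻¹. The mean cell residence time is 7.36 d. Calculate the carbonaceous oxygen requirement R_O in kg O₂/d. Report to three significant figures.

R_O ≈ 480 kg O₂/d

The observed yield is Y_obs = Y/(1 + k_d·θ_c) = 0.463 / (1 + 0.0746 × 7.36) = 0.463 / 1.549 = 0.2989 g VSS per g bCOD removed.
Substrate removed = Q·(S₀ − S) = 505 m³/d × (1660 − 9.05) g/m³ = 8.34×10^5 g/d = 833.7 kg/d.
P_X = Y_obs·Q·(S₀ − S) = 0.2989 × 833.7 = 249.2 kg VSS/d.
R_O = Q·(S₀ − S) − 1.42·P_X = 833.7 − 1.42 × 249.2 = 479.9 kg O₂/d.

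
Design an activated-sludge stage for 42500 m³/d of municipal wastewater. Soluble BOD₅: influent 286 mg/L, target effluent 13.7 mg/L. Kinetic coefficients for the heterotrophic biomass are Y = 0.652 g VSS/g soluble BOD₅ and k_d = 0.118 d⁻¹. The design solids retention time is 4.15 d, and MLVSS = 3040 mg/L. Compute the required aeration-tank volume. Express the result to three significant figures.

From the SRT design equation V = Y Q (S₀−S) θ_c / [X (1 + k_d θ_c)] = 0.652 × 42500 × (286 − 13.7) × 4.15 / [3040 × (1 + 0.118 × 4.15)] = 3.13×10^7 / 4529 = 6914 m³.

V ≈ 6910 m³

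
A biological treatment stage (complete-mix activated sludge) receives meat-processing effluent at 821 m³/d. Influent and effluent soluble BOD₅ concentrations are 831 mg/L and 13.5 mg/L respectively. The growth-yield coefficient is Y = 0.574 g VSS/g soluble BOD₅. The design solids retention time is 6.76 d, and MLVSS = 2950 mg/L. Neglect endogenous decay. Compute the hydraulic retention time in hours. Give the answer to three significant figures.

τ ≈ 25.8 h

With k_d = 0 the design equation reduces to V = Y Q (S₀−S) θ_c / X = 0.574 × 821 × (831 − 13.5) × 6.76 / 2950 = 882.8 m³.
Hydraulic retention time τ = V/Q = 882.8 / 821 = 1.075 d = 25.81 h.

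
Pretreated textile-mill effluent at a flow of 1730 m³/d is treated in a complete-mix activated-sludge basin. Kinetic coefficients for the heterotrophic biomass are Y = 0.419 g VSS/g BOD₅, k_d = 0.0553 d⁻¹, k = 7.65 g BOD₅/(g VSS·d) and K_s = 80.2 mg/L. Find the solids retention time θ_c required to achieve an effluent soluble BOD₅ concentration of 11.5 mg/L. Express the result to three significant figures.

θ_c ≈ 2.88 d

Specific growth rate at S = 11.5 mg/L: μ = YkS/(K_s+S) = 0.419·7.65·11.5/(80.2+11.5) = 0.4020 d⁻¹.
Then 1/θ_c = μ − k_d = 0.4020 − 0.0553 = 0.3467 d⁻¹, giving θ_c = 2.885 d.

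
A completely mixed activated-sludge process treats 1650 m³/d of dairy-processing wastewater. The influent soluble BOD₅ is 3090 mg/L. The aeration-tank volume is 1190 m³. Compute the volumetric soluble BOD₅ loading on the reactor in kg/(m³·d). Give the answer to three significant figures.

L_v ≈ 4.28 kg soluble BOD₅/(m³·d)

Volumetric loading L_v = Q·S₀ / V = 1650 × 3090 g/m³ / 1190 m³ = 4284 g/(m³·d) = 4.284 kg soluble BOD₅/(m³·d).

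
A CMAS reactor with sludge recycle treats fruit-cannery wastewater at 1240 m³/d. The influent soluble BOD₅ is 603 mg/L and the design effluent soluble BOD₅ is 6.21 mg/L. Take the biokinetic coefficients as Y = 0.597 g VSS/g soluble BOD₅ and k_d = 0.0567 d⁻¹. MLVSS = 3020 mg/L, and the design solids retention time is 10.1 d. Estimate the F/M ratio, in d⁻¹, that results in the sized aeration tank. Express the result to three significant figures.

Steady-state biomass mass balance: V·X·(1 + k_d·θ_c) = Y·Q·(S₀ − S)·θ_c, so V = 0.597 × 1240 × (603 − 6.21) × 10.1 / [3020 × (1 + 0.0567 × 10.1)] = 4.46×10^6 / 4749 = 939.5 m³.
F/M = Q·S₀ / (V·X) = 1240 × 603 / (939.5 × 3020) = 0.2635 g soluble BOD₅·(g VSS·d)⁻¹.

F/M ≈ 0.264 d⁻¹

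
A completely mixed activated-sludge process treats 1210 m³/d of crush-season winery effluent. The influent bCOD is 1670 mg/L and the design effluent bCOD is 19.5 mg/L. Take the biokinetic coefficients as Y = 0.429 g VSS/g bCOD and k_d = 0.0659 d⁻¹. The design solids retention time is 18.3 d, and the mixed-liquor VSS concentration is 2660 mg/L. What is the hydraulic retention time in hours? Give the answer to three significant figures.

τ ≈ 53.0 h

From the SRT design equation V = Y Q (S₀−S) θ_c / [X (1 + k_d θ_c)] = 0.429 × 1210 × (1670 − 19.5) × 18.3 / [2660 × (1 + 0.0659 × 18.3)] = 1.57×10^7 / 5868 = 2672 m³.
Hydraulic retention time τ = V/Q = 2672 / 1210 = 2.208 d = 53.00 h.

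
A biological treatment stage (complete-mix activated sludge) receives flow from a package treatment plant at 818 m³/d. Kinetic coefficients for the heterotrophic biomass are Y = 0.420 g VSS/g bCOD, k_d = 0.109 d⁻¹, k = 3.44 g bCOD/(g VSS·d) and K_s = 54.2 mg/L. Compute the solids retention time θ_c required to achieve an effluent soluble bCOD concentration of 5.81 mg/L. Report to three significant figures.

θ_c ≈ 32.4 d

Specific growth rate at S = 5.81 mg/L: μ = YkS/(K_s+S) = 0.420·3.44·5.81/(54.2+5.81) = 0.1399 d⁻¹.
1/θ_c = 0.1399 − 0.109 = 0.03088 d⁻¹, so θ_c = 32.38 d.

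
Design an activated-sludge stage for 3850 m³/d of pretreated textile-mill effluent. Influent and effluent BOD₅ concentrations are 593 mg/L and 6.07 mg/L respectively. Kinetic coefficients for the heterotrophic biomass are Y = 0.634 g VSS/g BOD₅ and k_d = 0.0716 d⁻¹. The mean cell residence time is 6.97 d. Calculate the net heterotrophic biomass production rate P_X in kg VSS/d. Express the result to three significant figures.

Correct the yield for decay: Y_obs = Y/(1 + k_d θ_c) = 0.634 / (1 + 0.0716 × 6.97) = 0.634 / 1.499 = 0.4229.
ΔS = 593 − 6.07 = 586.9 mg/L, so the substrate removal rate is 3850 × 586.9/1000 = 2260 kg BOD₅/d.
So the net sludge growth is P_X = 0.4229 × 2260 = 955.7 kg VSS/d.

P_X ≈ 956 kg VSS/d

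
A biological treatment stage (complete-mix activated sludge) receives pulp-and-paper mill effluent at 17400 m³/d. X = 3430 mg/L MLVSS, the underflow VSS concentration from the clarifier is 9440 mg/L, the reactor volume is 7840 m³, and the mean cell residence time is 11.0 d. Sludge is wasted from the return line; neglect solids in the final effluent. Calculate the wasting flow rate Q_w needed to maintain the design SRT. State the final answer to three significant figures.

Q_w = (V·X)/(θ_c X_r) = 7840 × 3430 / (11.0 × 9440) = 259.0 m³/d.

Q_w ≈ 259 m³/d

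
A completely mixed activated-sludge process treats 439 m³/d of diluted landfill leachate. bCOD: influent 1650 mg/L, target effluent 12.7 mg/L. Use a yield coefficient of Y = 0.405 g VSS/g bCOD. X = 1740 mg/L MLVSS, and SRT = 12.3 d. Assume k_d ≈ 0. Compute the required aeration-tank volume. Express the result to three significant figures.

Biomass mass balance (decay neglected): V·X = Y·Q·(S₀ − S)·θ_c, so V = 0.405 × 439 × (1650 − 12.7) × 12.3 / 1740 = 2058 m³.

V ≈ 2060 m³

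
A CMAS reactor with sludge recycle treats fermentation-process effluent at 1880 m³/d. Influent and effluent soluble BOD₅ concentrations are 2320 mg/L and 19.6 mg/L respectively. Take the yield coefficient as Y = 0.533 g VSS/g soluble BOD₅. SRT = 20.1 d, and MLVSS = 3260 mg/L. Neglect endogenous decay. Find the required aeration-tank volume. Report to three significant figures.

Biomass mass balance (decay neglected): V·X = Y·Q·(S₀ − S)·θ_c, so V = 0.533 × 1880 × (2320 − 19.6) × 20.1 / 3260 = 14212 m³.

V ≈ 14200 m³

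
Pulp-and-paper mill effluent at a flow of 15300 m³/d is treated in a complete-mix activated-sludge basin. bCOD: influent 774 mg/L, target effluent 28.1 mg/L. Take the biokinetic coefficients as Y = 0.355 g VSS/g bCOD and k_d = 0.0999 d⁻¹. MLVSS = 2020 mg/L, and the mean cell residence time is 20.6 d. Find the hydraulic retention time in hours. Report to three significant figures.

τ ≈ 21.2 h

From the SRT design equation V = Y Q (S₀−S) θ_c / [X (1 + k_d θ_c)] = 0.355 × 15300 × (774 − 28.1) × 20.6 / [2020 × (1 + 0.0999 × 20.6)] = 8.35×10^7 / 6177 = 13511 m³.
τ = V/Q = 13511/15300 = 0.8831 d, or 21.19 h.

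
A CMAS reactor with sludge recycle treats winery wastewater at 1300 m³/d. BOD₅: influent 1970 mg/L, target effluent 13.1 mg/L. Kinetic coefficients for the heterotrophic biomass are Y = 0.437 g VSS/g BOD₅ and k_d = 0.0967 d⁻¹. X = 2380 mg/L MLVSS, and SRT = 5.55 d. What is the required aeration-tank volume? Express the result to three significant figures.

Steady-state biomass mass balance: V·X·(1 + k_d·θ_c) = Y·Q·(S₀ − S)·θ_c, so V = 0.437 × 1300 × (1970 − 13.1) × 5.55 / [2380 × (1 + 0.0967 × 5.55)] = 6.17×10^6 / 3657 = 1687 m³.

V ≈ 1690 m³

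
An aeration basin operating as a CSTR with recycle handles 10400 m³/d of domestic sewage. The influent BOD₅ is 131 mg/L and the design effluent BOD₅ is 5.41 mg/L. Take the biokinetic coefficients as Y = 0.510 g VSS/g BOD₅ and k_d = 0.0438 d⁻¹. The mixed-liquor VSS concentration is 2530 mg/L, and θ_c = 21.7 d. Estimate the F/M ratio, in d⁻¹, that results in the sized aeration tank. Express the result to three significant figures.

Steady-state biomass mass balance: V·X·(1 + k_d·θ_c) = Y·Q·(S₀ − S)·θ_c, so V = 0.510 × 10400 × (131 − 5.41) × 21.7 / [2530 × (1 + 0.0438 × 21.7)] = 1.45×10^7 / 4935 = 2929 m³.
F/M = Q·S₀ / (V·X) = 10400 × 131 / (2929 × 2530) = 0.1838 g BOD₅·(g VSS·d)⁻¹.

F/M ≈ 0.184 d⁻¹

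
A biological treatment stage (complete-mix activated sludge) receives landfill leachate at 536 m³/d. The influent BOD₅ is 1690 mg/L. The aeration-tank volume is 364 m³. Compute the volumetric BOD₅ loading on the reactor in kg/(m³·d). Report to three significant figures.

L_v ≈ 2.49 kg BOD₅/(m³·d)

Applied BOD₅ load per unit volume = Q·S₀/V = (536 × 1690/1000)/364.0 = 2.489 kg BOD₅·m⁻³·d⁻¹.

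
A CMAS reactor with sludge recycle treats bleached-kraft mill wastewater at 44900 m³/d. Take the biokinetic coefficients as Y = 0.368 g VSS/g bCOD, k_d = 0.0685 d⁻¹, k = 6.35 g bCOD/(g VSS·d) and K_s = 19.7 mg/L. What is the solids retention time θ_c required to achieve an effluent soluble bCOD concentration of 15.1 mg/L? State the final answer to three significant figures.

θ_c ≈ 1.06 d

From 1/θ_c = Y·k·S/(K_s + S) − k_d: Y·k·S/(K_s+S) = 0.368 × 6.35 × 15.1 / (19.7 + 15.1) = 1.014 d⁻¹.
Then 1/θ_c = μ − k_d = 1.014 − 0.0685 = 0.9455 d⁻¹, giving θ_c = 1.058 d.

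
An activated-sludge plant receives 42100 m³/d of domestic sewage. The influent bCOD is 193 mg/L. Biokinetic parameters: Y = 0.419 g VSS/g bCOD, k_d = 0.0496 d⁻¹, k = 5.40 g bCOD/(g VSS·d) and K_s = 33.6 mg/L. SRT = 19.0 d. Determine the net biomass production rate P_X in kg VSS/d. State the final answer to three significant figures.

For a completely mixed reactor with recycle the Lawrence–McCarty relation gives S = K_s·(1 + k_d·θ_c) / [θ_c·(Y·k − k_d) − 1] = 33.6 × (1 + 0.0496 × 19.0) / [19.0 × (0.419 × 5.40 − 0.0496) − 1] = 65.26 / 41.05 = 1.590 mg/L.
Y_obs = Y / (1 + k_d θ_c) = 0.419 / (1 + 0.0496 × 19.0) = 0.419 / 1.942 = 0.2157.
Q·(S₀ − S) = 42100 × (193 − 1.59) × 10⁻³ = 8058 kg/d removed.
So the net sludge growth is P_X = 0.2157 × 8058 = 1738 kg VSS/d.

P_X ≈ 1740 kg VSS/d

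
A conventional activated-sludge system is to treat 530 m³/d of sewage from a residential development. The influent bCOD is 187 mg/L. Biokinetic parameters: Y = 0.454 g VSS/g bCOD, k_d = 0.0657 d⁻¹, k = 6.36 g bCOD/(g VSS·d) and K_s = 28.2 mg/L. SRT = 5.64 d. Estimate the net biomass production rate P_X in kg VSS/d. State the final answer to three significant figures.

Effluent substrate depends only on kinetics and SRT: S = K_s(1 + k_d θ_c) / [θ_c(Yk − k_d) − 1] = 28.2 × (1 + 0.0657 × 5.64) / [5.64 × (0.454 × 6.36 − 0.0657) − 1] = 38.65 / 14.91 = 2.591 mg/L.
Y_obs = Y / (1 + k_d θ_c) = 0.454 / (1 + 0.0657 × 5.64) = 0.454 / 1.371 = 0.3313.
Q·(S₀ − S) = 530 × (187 − 2.59) × 10⁻³ = 97.74 kg/d removed.
Net biomass production P_X = Y_obs × Q·(S₀ − S) = 0.3313 × 97.74 = 32.38 kg VSS/d.

P_X ≈ 32.4 kg VSS/d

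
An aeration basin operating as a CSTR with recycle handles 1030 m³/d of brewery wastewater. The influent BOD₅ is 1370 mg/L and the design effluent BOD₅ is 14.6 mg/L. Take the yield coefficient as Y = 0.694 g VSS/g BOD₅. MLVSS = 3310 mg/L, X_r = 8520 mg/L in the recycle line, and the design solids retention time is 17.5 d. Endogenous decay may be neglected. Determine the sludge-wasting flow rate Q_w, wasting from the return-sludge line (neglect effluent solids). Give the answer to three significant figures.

Q_w ≈ 114 m³/d

Biomass mass balance (decay neglected): V·X = Y·Q·(S₀ − S)·θ_c, so V = 0.694 × 1030 × (1370 − 14.6) × 17.5 / 3310 = 5122 m³.
θ_c = V·X/(Q_w·X_r) when wasting from the recycle, so Q_w = V·X/(θ_c·X_r) = 5122 × 3310 / (17.5 × 8520) = 113.7 m³/d.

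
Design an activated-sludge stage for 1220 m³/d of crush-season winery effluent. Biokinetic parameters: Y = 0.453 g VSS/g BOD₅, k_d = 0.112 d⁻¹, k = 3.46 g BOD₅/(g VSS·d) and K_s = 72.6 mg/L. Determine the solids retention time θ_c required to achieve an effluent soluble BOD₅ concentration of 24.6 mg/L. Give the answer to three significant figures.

θ_c ≈ 3.51 d

Specific growth rate at S = 24.6 mg/L: μ = YkS/(K_s+S) = 0.453·3.46·24.6/(72.6+24.6) = 0.3967 d⁻¹.
Then 1/θ_c = μ − k_d = 0.3967 − 0.112 = 0.2847 d⁻¹, giving θ_c = 3.513 d.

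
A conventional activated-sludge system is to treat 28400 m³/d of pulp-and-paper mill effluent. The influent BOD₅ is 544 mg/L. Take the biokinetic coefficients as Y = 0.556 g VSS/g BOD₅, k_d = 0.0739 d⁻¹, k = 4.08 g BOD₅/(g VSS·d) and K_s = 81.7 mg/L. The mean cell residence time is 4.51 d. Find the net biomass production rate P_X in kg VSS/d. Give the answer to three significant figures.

P_X ≈ 6300 kg VSS/d

Effluent substrate depends only on kinetics and SRT: S = K_s(1 + k_d θ_c) / [θ_c(Yk − k_d) − 1] = 81.7 × (1 + 0.0739 × 4.51) / [4.51 × (0.556 × 4.08 − 0.0739) − 1] = 108.9 / 8.898 = 12.24 mg/L.
Observed yield with endogenous decay: Y_obs = Y / (1 + k_d·θ_c) = 0.556 / (1 + 0.0739 × 4.51) = 0.556 / 1.333 = 0.4170 g VSS/g BOD₅.
Substrate removed = Q·(S₀ − S) = 28400 m³/d × (544 − 12.2) g/m³ = 1.51×10^7 g/d = 15103 kg/d.
So the net sludge growth is P_X = 0.4170 × 15103 = 6298 kg VSS/d.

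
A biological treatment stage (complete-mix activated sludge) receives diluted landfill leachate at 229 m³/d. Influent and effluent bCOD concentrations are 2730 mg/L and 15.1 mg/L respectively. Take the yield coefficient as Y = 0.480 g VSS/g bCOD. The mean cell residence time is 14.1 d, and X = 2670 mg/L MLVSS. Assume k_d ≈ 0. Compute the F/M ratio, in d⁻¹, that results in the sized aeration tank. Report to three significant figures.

F/M ≈ 0.149 d⁻¹

V·X = Y·Q·ΔS·θ_c gives V = 0.480 × 229 × (2730 − 15.1) × 14.1 / 2670 = 1576 m³.
F/M = applied load / biomass = Q·S₀/(V·X) = 229 × 2730 / (1576 × 2670) = 0.1486 d⁻¹.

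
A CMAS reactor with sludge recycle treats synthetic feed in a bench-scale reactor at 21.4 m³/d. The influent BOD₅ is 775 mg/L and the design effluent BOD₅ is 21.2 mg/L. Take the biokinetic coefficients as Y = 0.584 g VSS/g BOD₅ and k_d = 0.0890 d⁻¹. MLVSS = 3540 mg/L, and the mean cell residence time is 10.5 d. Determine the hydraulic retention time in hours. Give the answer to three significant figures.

τ ≈ 16.2 h

Rearranging the biomass balance for a CMAS with decay, V = Y·Q·ΔS·θ_c / [X·(1+k_d θ_c)] = 0.584 × 21.4 × (775 − 21.2) × 10.5 / [3540 × (1 + 0.0890 × 10.5)] = 9.89×10^4 / 6848 = 14.44 m³.
Hydraulic retention time τ = V/Q = 14.44 / 21.4 = 0.6750 d = 16.20 h.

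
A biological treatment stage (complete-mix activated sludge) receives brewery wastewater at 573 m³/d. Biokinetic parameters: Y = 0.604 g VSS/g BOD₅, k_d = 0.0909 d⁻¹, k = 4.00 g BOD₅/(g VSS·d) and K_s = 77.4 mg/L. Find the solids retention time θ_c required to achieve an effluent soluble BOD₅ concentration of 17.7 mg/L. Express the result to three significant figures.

Specific growth rate at S = 17.7 mg/L: μ = YkS/(K_s+S) = 0.604·4.00·17.7/(77.4+17.7) = 0.4497 d⁻¹.
1/θ_c = 0.4497 − 0.0909 = 0.3588 d⁻¹, so θ_c = 2.787 d.

θ_c ≈ 2.79 d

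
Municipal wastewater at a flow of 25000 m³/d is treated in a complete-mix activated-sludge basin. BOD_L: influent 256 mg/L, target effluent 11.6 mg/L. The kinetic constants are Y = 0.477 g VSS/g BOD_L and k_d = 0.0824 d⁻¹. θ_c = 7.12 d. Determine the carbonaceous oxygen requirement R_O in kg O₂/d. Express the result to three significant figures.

R_O ≈ 3500 kg O₂/d

Observed yield with endogenous decay: Y_obs = Y / (1 + k_d·θ_c) = 0.477 / (1 + 0.0824 × 7.12) = 0.477 / 1.587 = 0.3006 g VSS/g BOD_L.
ΔS = 256 − 11.6 = 244.4 mg/L, so the substrate removal rate is 25000 × 244.4/1000 = 6110 kg BOD_L/d.
Net sludge production P_X = 0.3006 × 6110 = 1837 kg VSS/d.
R_O = Q·ΔS − 1.42 P_X = 6110 − 2608 = 3502 kg O₂/d.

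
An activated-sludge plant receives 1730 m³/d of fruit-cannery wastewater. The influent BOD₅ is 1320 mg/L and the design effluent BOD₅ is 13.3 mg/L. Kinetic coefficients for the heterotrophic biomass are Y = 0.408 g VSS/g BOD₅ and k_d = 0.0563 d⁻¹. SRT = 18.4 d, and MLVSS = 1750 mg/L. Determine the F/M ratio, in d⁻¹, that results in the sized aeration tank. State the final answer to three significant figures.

F/M ≈ 0.274 d⁻¹

Steady-state biomass mass balance: V·X·(1 + k_d·θ_c) = Y·Q·(S₀ − S)·θ_c, so V = 0.408 × 1730 × (1320 − 13.3) × 18.4 / [1750 × (1 + 0.0563 × 18.4)] = 1.7×10^7 / 3563 = 4763 m³.
F/M = applied load / biomass = Q·S₀/(V·X) = 1730 × 1320 / (4763 × 1750) = 0.2740 d⁻¹.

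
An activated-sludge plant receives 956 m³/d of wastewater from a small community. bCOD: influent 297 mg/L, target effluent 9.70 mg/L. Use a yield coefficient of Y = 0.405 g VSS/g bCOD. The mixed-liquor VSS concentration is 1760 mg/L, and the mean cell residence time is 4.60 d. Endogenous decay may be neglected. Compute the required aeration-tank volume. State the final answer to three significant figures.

V ≈ 291 m³

With k_d = 0 the design equation reduces to V = Y Q (S₀−S) θ_c / X = 0.405 × 956 × (297 − 9.70) × 4.60 / 1760 = 290.7 m³.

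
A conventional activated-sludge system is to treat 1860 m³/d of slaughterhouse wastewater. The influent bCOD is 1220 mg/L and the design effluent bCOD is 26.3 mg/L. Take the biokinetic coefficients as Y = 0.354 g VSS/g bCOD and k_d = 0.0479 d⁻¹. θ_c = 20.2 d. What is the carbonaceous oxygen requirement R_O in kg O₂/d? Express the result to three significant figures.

Observed yield with endogenous decay: Y_obs = Y / (1 + k_d·θ_c) = 0.354 / (1 + 0.0479 × 20.2) = 0.354 / 1.968 = 0.1799 g VSS/g bCOD.
ΔS = 1220 − 26.3 = 1194 mg/L, so the substrate removal rate is 1860 × 1194/1000 = 2220 kg bCOD/d.
Biomass synthesised: P_X = Y_obs × 2220 = 399.5 kg VSS/d.
R_O = Q·ΔS − 1.42 P_X = 2220 − 567.2 = 1653 kg O₂/d.

R_O ≈ 1650 kg O₂/d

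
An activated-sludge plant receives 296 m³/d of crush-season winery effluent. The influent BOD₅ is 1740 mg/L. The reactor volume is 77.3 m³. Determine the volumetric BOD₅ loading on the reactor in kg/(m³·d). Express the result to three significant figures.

Applied BOD₅ load per unit volume = Q·S₀/V = (296 × 1740/1000)/77.30 = 6.663 kg BOD₅·m⁻³·d⁻¹.

L_v ≈ 6.66 kg BOD₅/(m³·d)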